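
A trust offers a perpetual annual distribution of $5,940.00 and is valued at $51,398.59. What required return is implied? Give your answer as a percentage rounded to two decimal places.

11.56%

P = C/r ⇒ r = C/P = $5,940.00/$51,398.59 = 0.115567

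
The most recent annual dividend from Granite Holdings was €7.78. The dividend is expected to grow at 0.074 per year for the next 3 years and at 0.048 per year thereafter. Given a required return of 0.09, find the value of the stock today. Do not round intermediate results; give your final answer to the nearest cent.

D_1 = 8.35572
D_2 = 8.97404
D_3 = 9.63812
Terminal value at year 3: TV = D_3×(1+g_2)/(r−g_2) = 10.10075/0.042 = 240.49410
P_0 = D_1/(1+r)^1 + D_2/(1+r)^2 + D_3/(1+r)^3 + TV/(1+r)^3
    = 7.66580 + 7.55327 + 7.44240 + 185.70557 = 208.36704

€208.37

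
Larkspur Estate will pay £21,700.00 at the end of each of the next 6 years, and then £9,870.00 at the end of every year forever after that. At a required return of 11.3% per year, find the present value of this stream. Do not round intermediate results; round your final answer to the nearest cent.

£136962.83

PV of 6-year annuity: £21,700.00 × [1 − (1+0.113)^−6] / 0.113 = 91014.71432
Perpetuity value at year 6: £9,870.00 / 0.113 = 87345.13274
PV of perpetuity: 87345.13274 / (1+0.113)^6 = 45948.11752
Total PV = 91014.71432 + 45948.11752 = 136962.83184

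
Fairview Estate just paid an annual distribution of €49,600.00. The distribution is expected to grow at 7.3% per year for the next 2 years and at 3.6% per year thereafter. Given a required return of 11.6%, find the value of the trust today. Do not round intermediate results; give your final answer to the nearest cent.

D_1 = 53220.80000
D_2 = 57105.91840
Terminal value at year 2: TV = D_2×(1+g_2)/(r−g_2) = 59161.73146/0.08 = 739521.64328
P_0 = D_1/(1+r)^1 + D_2/(1+r)^2 + TV/(1+r)^2
    = 47688.88889 + 45851.41378 + 593775.80844 = 687316.11111

€687316.11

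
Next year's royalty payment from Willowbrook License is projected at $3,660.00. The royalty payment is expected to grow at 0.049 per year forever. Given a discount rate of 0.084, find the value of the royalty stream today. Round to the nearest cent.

Growing perpetuity: P = D₁ / (r − g) = $3,660.0000 / (0.084 − 0.049) = $104,571.43

$104571.43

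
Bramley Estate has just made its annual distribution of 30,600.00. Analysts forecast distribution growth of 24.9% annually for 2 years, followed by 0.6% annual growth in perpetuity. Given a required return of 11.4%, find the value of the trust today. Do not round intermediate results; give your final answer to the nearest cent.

431076.92

D_1 = 38219.40000
D_2 = 47736.03060
Terminal value at year 2: TV = D_2×(1+g_2)/(r−g_2) = 48022.44678/0.108 = 444652.28503
P_0 = D_1/(1+r)^1 + D_2/(1+r)^2 + TV/(1+r)^2
    = 34308.25853 + 38465.90207 + 358302.75443 = 431076.91502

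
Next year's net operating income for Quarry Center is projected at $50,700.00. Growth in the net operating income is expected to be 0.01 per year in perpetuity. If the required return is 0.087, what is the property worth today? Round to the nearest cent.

$658441.56

Growing perpetuity: P = D₁ / (r − g) = $50,700.0000 / (0.087 − 0.01) = $658,441.56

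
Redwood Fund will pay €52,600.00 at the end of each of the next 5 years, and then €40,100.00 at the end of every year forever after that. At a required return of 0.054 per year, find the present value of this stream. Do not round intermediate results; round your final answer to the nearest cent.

€796117.84

PV of 5-year annuity: €52,600.00 × [1 − (1+0.054)^−5] / 0.054 = 225234.25453
Perpetuity value at year 5: €40,100.00 / 0.054 = 742592.59259
PV of perpetuity: 742592.59259 / (1+0.054)^5 = 570883.58867
Total PV = 225234.25453 + 570883.58867 = 796117.84319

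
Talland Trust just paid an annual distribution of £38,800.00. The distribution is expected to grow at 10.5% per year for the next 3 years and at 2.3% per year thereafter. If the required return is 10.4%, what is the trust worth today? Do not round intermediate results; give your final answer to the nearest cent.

£607973.44

D_1 = 42874.00000
D_2 = 47375.77000
D_3 = 52350.22585
Terminal value at year 3: TV = D_3×(1+g_2)/(r−g_2) = 53554.28104/0.081 = 661163.96351
P_0 = D_1/(1+r)^1 + D_2/(1+r)^2 + D_3/(1+r)^3 + TV/(1+r)^3
    = 38835.14493 + 38870.32169 + 38905.53031 + 491362.43841 = 607973.43534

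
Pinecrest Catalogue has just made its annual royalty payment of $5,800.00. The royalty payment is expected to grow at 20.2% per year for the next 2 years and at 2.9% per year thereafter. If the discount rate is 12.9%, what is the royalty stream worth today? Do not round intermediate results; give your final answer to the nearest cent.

$80398.79

D_1 = 6971.60000
D_2 = 8379.86320
Terminal value at year 2: TV = D_2×(1+g_2)/(r−g_2) = 8622.87923/0.1 = 86228.79233
P_0 = D_1/(1+r)^1 + D_2/(1+r)^2 + TV/(1+r)^2
    = 6175.02214 + 6574.29284 + 67649.47332 = 80398.78831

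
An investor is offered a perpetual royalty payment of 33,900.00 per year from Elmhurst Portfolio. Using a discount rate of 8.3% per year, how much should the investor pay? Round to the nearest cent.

408433.73

Level perpetuity: PV = C / r = 33,900.00 / 0.083 = 408,433.73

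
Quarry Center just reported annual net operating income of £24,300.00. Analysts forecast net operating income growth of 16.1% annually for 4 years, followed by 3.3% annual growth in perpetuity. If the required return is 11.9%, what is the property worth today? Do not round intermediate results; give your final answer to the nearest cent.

£444902.99

D_1 = 28212.30000
D_2 = 32754.48030
D_3 = 38027.95163
D_4 = 44150.45184
Terminal value at year 4: TV = D_4×(1+g_2)/(r−g_2) = 45607.41675/0.086 = 530318.79943
P_0 = D_1/(1+r)^1 + D_2/(1+r)^2 + D_3/(1+r)^3 + D_4/(1+r)^4 + TV/(1+r)^4
    = 25212.06434 + 26158.36166 + 27140.17685 + 28158.84300 + 338233.54444 = 444902.99030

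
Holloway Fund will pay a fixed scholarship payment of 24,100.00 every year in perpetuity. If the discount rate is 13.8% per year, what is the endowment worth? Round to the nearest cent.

Level perpetuity: PV = C / r = 24,100.00 / 0.138 = 174,637.68

174637.68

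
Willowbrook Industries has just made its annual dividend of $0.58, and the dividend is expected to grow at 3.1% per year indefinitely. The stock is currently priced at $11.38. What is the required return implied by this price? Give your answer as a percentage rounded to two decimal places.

D₁ = $0.58 × 1.031 = $0.5980
P = D₁/(r − g) ⇒ r = D₁/P + g = $0.5980/$11.38 + 0.031 = 0.052547 + 0.031 = 0.083547

8.35%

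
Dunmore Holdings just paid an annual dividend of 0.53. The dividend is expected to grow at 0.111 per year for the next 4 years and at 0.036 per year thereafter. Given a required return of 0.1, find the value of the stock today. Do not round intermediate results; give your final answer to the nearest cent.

D_1 = 0.58883
D_2 = 0.65419
D_3 = 0.72681
D_4 = 0.80748
Terminal value at year 4: TV = D_4×(1+g_2)/(r−g_2) = 0.83655/0.064 = 13.07109
P_0 = D_1/(1+r)^1 + D_2/(1+r)^2 + D_3/(1+r)^3 + D_4/(1+r)^4 + TV/(1+r)^4
    = 0.53530 + 0.54065 + 0.54606 + 0.55152 + 8.92773 = 11.10126

11.10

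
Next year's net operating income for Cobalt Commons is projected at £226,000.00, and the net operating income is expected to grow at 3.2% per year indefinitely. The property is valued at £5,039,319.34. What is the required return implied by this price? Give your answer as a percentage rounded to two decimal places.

7.68%

P = D₁/(r − g) ⇒ r = D₁/P + g = £226,000.0000/£5,039,319.34 + 0.032 = 0.044847 + 0.032 = 0.076847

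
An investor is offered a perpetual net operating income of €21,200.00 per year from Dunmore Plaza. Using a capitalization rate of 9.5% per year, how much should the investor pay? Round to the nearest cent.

€223157.89

Level perpetuity: PV = C / r = €21,200.00 / 0.095 = €223,157.89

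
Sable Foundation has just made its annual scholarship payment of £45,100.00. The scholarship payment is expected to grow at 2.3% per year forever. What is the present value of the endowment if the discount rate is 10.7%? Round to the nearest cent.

£549253.57

D₁ = D₀ × (1 + g) = £45,100.00 × 1.023 = £46,137.3000
Growing perpetuity: P = D₁ / (r − g) = £46,137.3000 / (0.107 − 0.023) = £549,253.57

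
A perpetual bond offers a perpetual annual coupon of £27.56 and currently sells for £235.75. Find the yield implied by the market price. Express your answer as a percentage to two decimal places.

11.69%

P = C/r ⇒ r = C/P = £27.56/£235.75 = 0.116903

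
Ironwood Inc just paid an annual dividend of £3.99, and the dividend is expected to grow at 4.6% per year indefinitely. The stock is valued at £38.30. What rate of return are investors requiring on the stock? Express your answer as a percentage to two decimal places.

15.50%

D₁ = £3.99 × 1.046 = £4.1735
P = D₁/(r − g) ⇒ r = D₁/P + g = £4.1735/£38.30 + 0.046 = 0.108970 + 0.046 = 0.154970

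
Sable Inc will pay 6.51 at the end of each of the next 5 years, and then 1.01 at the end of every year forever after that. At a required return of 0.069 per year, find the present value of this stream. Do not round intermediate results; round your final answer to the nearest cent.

PV of 5-year annuity: 6.51 × [1 − (1+0.069)^−5] / 0.069 = 26.76391
Perpetuity value at year 5: 1.01 / 0.069 = 14.63768
PV of perpetuity: 14.63768 / (1+0.069)^5 = 10.48537
Total PV = 26.76391 + 10.48537 = 37.24928

37.25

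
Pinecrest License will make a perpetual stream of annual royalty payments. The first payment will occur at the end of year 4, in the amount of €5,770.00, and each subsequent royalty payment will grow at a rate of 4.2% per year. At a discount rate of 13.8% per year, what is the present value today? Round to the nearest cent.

€40782.87

Value at end of year 3: C₁ / (r − g) = €5,770.00 / (0.138 − 0.042) = €60,104.1667
Discount to today: PV = €60,104.1667 / (1 + 0.138)^3 = €60,104.1667 / 1.473760 = €40,782.87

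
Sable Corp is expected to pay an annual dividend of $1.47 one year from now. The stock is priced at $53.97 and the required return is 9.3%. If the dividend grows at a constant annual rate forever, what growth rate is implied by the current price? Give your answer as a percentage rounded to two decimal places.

P = D₁/(r−g) ⇒ g = r − D₁/P = 0.093 − $1.47/$53.97 = 0.065763

6.58%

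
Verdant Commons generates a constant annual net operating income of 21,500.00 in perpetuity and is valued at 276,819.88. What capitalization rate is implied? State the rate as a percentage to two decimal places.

P = C/r ⇒ r = C/P = 21,500.00/276,819.88 = 0.077668

7.77%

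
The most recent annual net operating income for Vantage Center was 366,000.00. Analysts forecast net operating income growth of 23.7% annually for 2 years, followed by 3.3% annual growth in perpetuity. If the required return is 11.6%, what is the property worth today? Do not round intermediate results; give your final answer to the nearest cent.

D_1 = 452742.00000
D_2 = 560041.85400
Terminal value at year 2: TV = D_2×(1+g_2)/(r−g_2) = 578523.23518/0.083 = 6970159.46002
P_0 = D_1/(1+r)^1 + D_2/(1+r)^2 + TV/(1+r)^2
    = 405682.79570 + 449668.11674 + 5596471.86253 = 6451822.77497

6451822.77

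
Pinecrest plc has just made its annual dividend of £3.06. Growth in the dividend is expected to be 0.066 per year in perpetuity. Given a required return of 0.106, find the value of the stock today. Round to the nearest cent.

£81.55

D₁ = D₀ × (1 + g) = £3.06 × 1.066 = £3.2620
Growing perpetuity: P = D₁ / (r − g) = £3.2620 / (0.106 − 0.066) = £81.55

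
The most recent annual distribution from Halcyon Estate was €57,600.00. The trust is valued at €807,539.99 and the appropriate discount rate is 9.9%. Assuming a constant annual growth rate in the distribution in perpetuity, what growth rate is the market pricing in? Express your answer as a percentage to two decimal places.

P = D₀(1+g)/(r−g) ⇒ P(r−g) = D₀(1+g) ⇒ g(P+D₀) = P·r − D₀
g = (P·r − D₀)/(P + D₀) = (€807,539.99×0.099 − €57,600.00) / (€807,539.99 + €57,600.00) = 0.025830

2.58%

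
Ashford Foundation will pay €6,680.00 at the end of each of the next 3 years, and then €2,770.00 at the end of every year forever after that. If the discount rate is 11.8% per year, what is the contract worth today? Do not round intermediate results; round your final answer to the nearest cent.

€32898.11

PV of 3-year annuity: €6,680.00 × [1 − (1+0.118)^−3] / 0.118 = 16099.53507
Perpetuity value at year 3: €2,770.00 / 0.118 = 23474.57627
PV of perpetuity: 23474.57627 / (1+0.118)^3 = 16798.57146
Total PV = 16099.53507 + 16798.57146 = 32898.10653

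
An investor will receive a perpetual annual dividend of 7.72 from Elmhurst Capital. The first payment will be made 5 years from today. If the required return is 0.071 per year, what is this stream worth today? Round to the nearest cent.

Value at end of year 4: C / r = 7.72 / 0.071 = 108.7324
Discount to today: PV = 108.7324 / (1 + 0.071)^4 = 108.7324 / 1.315703 = 82.64

82.64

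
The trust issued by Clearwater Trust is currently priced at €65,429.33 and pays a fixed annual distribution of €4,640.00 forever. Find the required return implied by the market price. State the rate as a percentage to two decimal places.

7.09%

P = C/r ⇒ r = C/P = €4,640.00/€65,429.33 = 0.070916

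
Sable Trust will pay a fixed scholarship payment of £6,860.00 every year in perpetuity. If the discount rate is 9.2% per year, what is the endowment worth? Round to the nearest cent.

Level perpetuity: PV = C / r = £6,860.00 / 0.092 = £74,565.22

£74565.22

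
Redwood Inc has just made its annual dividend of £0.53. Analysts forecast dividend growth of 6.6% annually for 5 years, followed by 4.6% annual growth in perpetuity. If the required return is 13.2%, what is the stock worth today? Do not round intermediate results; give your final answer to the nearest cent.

£6.99

D_1 = 0.56498
D_2 = 0.60227
D_3 = 0.64202
D_4 = 0.68439
D_5 = 0.72956
Terminal value at year 5: TV = D_5×(1+g_2)/(r−g_2) = 0.76312/0.086 = 8.87350
P_0 = D_1/(1+r)^1 + D_2/(1+r)^2 + D_3/(1+r)^3 + D_4/(1+r)^4 + D_5/(1+r)^5 + TV/(1+r)^5
    = 0.49910 + 0.47000 + 0.44260 + 0.41679 + 0.39249 + 4.77379 = 6.99476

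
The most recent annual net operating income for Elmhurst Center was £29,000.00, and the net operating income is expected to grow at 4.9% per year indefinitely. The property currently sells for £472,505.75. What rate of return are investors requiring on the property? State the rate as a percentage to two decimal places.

11.34%

D₁ = £29,000.00 × 1.049 = £30,421.0000
P = D₁/(r − g) ⇒ r = D₁/P + g = £30,421.0000/£472,505.75 + 0.049 = 0.064382 + 0.049 = 0.113382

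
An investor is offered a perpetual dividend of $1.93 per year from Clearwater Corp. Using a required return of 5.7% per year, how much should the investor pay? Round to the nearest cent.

$33.86

Level perpetuity: PV = C / r = $1.93 / 0.057 = $33.86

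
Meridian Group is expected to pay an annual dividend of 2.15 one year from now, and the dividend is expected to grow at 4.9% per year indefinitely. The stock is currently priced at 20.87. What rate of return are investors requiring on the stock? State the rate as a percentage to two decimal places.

15.20%

P = D₁/(r − g) ⇒ r = D₁/P + g = 2.1500/20.87 + 0.049 = 0.103019 + 0.049 = 0.152019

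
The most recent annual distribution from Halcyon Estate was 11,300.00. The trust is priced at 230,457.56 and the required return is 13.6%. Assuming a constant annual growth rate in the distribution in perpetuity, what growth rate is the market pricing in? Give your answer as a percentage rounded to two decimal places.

8.29%

P = D₀(1+g)/(r−g) ⇒ P(r−g) = D₀(1+g) ⇒ g(P+D₀) = P·r − D₀
g = (P·r − D₀)/(P + D₀) = (230,457.56×0.136 − 11,300.00) / (230,457.56 + 11,300.00) = 0.082902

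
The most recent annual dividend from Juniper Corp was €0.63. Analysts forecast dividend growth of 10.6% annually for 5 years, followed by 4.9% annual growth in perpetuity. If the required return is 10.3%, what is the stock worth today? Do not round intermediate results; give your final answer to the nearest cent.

€15.58

D_1 = 0.69678
D_2 = 0.77064
D_3 = 0.85233
D_4 = 0.94267
D_5 = 1.04260
Terminal value at year 5: TV = D_5×(1+g_2)/(r−g_2) = 1.09368/0.054 = 20.25340
P_0 = D_1/(1+r)^1 + D_2/(1+r)^2 + D_3/(1+r)^3 + D_4/(1+r)^4 + D_5/(1+r)^5 + TV/(1+r)^5
    = 0.63171 + 0.63343 + 0.63515 + 0.63688 + 0.63861 + 12.40567 = 15.58147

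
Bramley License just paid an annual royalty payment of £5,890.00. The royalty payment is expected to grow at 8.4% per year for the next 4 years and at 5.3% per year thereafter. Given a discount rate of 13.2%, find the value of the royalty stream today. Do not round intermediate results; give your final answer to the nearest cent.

D_1 = 6384.76000
D_2 = 6921.07984
D_3 = 7502.45055
D_4 = 8132.65639
Terminal value at year 4: TV = D_4×(1+g_2)/(r−g_2) = 8563.68718/0.079 = 108401.10356
P_0 = D_1/(1+r)^1 + D_2/(1+r)^2 + D_3/(1+r)^3 + D_4/(1+r)^4 + TV/(1+r)^4
    = 5640.24735 + 5401.08492 + 5172.06365 + 4952.75353 + 66015.81604 = 87181.96549

£87181.97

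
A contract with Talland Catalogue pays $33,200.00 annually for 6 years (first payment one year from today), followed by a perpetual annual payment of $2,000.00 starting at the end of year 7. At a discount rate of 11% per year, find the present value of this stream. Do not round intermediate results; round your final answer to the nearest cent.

PV of 6-year annuity: $33,200.00 × [1 − (1+0.11)^−6] / 0.11 = 140453.85674
Perpetuity value at year 6: $2,000.00 / 0.11 = 18181.81818
PV of perpetuity: 18181.81818 / (1+0.11)^6 = 9720.74247
Total PV = 140453.85674 + 9720.74247 = 150174.59922

$150174.60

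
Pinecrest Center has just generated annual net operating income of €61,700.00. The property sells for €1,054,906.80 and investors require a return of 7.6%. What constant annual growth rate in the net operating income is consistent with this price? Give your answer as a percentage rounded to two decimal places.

1.65%

P = D₀(1+g)/(r−g) ⇒ P(r−g) = D₀(1+g) ⇒ g(P+D₀) = P·r − D₀
g = (P·r − D₀)/(P + D₀) = (€1,054,906.80×0.076 − €61,700.00) / (€1,054,906.80 + €61,700.00) = 0.016544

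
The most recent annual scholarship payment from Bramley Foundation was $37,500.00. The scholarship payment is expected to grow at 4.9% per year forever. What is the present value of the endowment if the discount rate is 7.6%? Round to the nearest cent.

$1456944.44

D₁ = D₀ × (1 + g) = $37,500.00 × 1.049 = $39,337.5000
Growing perpetuity: P = D₁ / (r − g) = $39,337.5000 / (0.076 − 0.049) = $1,456,944.44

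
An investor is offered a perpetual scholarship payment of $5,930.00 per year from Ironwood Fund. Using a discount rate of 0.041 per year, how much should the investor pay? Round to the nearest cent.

Level perpetuity: PV = C / r = $5,930.00 / 0.041 = $144,634.15

$144634.15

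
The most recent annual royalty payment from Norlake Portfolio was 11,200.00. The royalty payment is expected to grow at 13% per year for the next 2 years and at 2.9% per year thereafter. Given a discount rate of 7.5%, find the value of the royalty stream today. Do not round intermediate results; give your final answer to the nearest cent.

300979.90

D_1 = 12656.00000
D_2 = 14301.28000
Terminal value at year 2: TV = D_2×(1+g_2)/(r−g_2) = 14716.01712/0.046 = 319913.41565
P_0 = D_1/(1+r)^1 + D_2/(1+r)^2 + TV/(1+r)^2
    = 11773.02326 + 12375.36398 + 276831.51165 = 300979.89889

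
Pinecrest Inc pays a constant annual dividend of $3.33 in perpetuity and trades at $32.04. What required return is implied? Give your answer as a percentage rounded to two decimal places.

P = C/r ⇒ r = C/P = $3.33/$32.04 = 0.103933

10.39%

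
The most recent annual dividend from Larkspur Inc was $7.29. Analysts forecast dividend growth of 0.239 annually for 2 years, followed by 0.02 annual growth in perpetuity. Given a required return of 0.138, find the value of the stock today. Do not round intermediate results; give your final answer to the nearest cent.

D_1 = 9.03231
D_2 = 11.19103
Terminal value at year 2: TV = D_2×(1+g_2)/(r−g_2) = 11.41485/0.118 = 96.73604
P_0 = D_1/(1+r)^1 + D_2/(1+r)^2 + TV/(1+r)^2
    = 7.93700 + 8.64143 + 74.69711 = 91.27554

$91.28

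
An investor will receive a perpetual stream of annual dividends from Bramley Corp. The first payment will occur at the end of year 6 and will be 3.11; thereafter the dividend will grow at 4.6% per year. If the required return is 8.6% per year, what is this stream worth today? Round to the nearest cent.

51.47

Value at end of year 5: C₁ / (r − g) = 3.11 / (0.086 − 0.046) = 77.7500
Discount to today: PV = 77.7500 / (1 + 0.086)^5 = 77.7500 / 1.510599 = 51.47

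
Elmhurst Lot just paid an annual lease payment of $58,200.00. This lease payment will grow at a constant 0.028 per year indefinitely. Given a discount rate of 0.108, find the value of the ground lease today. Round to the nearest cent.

D₁ = D₀ × (1 + g) = $58,200.00 × 1.028 = $59,829.6000
Growing perpetuity: P = D₁ / (r − g) = $59,829.6000 / (0.108 − 0.028) = $747,870.00

$747870.00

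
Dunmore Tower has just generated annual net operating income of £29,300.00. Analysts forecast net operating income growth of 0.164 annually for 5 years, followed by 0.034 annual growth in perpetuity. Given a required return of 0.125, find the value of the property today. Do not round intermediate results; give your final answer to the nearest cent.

£557233.27

D_1 = 34105.20000
D_2 = 39698.45280
D_3 = 46208.99906
D_4 = 53787.27490
D_5 = 62608.38799
Terminal value at year 5: TV = D_5×(1+g_2)/(r−g_2) = 64737.07318/0.091 = 711396.40858
P_0 = D_1/(1+r)^1 + D_2/(1+r)^2 + D_3/(1+r)^3 + D_4/(1+r)^4 + D_5/(1+r)^5 + TV/(1+r)^5
    = 30315.73333 + 31366.67876 + 32454.05695 + 33579.13093 + 34743.20747 + 394774.46725 = 557233.27468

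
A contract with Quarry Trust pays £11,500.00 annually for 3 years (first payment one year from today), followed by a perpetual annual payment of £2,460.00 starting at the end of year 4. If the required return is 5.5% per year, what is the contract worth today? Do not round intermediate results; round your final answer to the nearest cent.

PV of 3-year annuity: £11,500.00 × [1 − (1+0.055)^−3] / 0.055 = 31026.23385
Perpetuity value at year 3: £2,460.00 / 0.055 = 44727.27273
PV of perpetuity: 44727.27273 / (1+0.055)^3 = 38090.35662
Total PV = 31026.23385 + 38090.35662 = 69116.59047

£69116.59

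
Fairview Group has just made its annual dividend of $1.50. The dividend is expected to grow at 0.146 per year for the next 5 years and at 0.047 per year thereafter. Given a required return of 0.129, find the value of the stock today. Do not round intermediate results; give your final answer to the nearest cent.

D_1 = 1.71900
D_2 = 1.96997
D_3 = 2.25759
D_4 = 2.58720
D_5 = 2.96493
Terminal value at year 5: TV = D_5×(1+g_2)/(r−g_2) = 3.10428/0.082 = 37.85709
P_0 = D_1/(1+r)^1 + D_2/(1+r)^2 + D_3/(1+r)^3 + D_4/(1+r)^4 + D_5/(1+r)^5 + TV/(1+r)^5
    = 1.52259 + 1.54551 + 1.56878 + 1.59241 + 1.61638 + 20.63847 = 28.48414

$28.48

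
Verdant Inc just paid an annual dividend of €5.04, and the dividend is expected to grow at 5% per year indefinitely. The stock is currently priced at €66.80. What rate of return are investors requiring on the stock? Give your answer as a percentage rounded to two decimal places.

D₁ = €5.04 × 1.05 = €5.2920
P = D₁/(r − g) ⇒ r = D₁/P + g = €5.2920/€66.80 + 0.05 = 0.079222 + 0.05 = 0.129222

12.92%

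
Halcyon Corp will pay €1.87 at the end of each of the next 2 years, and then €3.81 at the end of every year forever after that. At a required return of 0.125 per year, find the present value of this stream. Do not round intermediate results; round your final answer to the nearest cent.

PV of 2-year annuity: €1.87 × [1 − (1+0.125)^−2] / 0.125 = 3.13975
Perpetuity value at year 2: €3.81 / 0.125 = 30.48000
PV of perpetuity: 30.48000 / (1+0.125)^2 = 24.08296
Total PV = 3.13975 + 24.08296 = 27.22272

€27.22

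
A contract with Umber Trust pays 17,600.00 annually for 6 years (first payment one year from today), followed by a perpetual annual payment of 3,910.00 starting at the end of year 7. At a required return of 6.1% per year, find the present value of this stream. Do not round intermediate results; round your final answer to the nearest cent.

PV of 6-year annuity: 17,600.00 × [1 − (1+0.061)^−6] / 0.061 = 86273.65918
Perpetuity value at year 6: 3,910.00 / 0.061 = 64098.36066
PV of perpetuity: 64098.36066 / (1+0.061)^6 = 44931.88296
Total PV = 86273.65918 + 44931.88296 = 131205.54214

131205.54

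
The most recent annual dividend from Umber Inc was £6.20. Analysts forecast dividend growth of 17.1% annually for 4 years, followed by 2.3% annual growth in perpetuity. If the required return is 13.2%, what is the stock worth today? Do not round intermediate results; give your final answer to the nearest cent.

D_1 = 7.26020
D_2 = 8.50169
D_3 = 9.95548
D_4 = 11.65787
Terminal value at year 4: TV = D_4×(1+g_2)/(r−g_2) = 11.92600/0.109 = 109.41287
P_0 = D_1/(1+r)^1 + D_2/(1+r)^2 + D_3/(1+r)^3 + D_4/(1+r)^4 + TV/(1+r)^4
    = 6.41360 + 6.63457 + 6.86314 + 7.09959 + 66.63198 = 93.64289

£93.64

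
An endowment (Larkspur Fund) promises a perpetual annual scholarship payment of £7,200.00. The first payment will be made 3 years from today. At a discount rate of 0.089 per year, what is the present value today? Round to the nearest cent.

Value at end of year 2: C / r = £7,200.00 / 0.089 = £80,898.8764
Discount to today: PV = £80,898.8764 / (1 + 0.089)^2 = £80,898.8764 / 1.185921 = £68,216.08

£68216.08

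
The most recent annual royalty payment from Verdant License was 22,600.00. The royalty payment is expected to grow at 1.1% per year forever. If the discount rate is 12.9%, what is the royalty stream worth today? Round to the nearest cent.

193632.20

D₁ = D₀ × (1 + g) = 22,600.00 × 1.011 = 22,848.6000
Growing perpetuity: P = D₁ / (r − g) = 22,848.6000 / (0.129 − 0.011) = 193,632.20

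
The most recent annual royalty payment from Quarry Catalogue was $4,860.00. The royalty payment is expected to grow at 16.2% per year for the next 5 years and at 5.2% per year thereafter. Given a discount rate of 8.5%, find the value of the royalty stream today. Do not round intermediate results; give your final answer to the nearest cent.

$248272.95

D_1 = 5647.32000
D_2 = 6562.18584
D_3 = 7625.25995
D_4 = 8860.55206
D_5 = 10295.96149
Terminal value at year 5: TV = D_5×(1+g_2)/(r−g_2) = 10831.35149/0.033 = 328222.77237
P_0 = D_1/(1+r)^1 + D_2/(1+r)^2 + D_3/(1+r)^3 + D_4/(1+r)^4 + D_5/(1+r)^5 + TV/(1+r)^5
    = 5204.90323 + 5574.28345 + 5969.87776 + 6393.54651 + 6847.28207 + 218283.05258 = 248272.94560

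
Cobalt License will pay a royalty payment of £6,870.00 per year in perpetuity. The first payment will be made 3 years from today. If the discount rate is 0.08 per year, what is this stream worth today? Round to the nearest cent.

£73623.97

Value at end of year 2: C / r = £6,870.00 / 0.08 = £85,875.0000
Discount to today: PV = £85,875.0000 / (1 + 0.08)^2 = £85,875.0000 / 1.166400 = £73,623.97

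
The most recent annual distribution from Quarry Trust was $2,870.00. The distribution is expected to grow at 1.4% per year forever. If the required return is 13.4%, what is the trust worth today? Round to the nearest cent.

$24251.50

D₁ = D₀ × (1 + g) = $2,870.00 × 1.014 = $2,910.1800
Growing perpetuity: P = D₁ / (r − g) = $2,910.1800 / (0.134 − 0.014) = $24,251.50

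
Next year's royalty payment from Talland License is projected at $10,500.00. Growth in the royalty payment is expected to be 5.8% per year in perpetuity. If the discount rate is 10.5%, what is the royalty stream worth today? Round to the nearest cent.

$223404.26

Growing perpetuity: P = D₁ / (r − g) = $10,500.0000 / (0.105 − 0.058) = $223,404.26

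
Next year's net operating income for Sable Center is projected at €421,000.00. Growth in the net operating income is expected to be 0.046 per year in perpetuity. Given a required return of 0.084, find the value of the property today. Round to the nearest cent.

€11078947.37

Growing perpetuity: P = D₁ / (r − g) = €421,000.0000 / (0.084 − 0.046) = €11,078,947.37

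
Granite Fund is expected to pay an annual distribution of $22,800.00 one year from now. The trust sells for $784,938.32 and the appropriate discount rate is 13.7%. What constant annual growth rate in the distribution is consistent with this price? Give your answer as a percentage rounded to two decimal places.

P = D₁/(r−g) ⇒ g = r − D₁/P = 0.137 − $22,800.00/$784,938.32 = 0.107953

10.80%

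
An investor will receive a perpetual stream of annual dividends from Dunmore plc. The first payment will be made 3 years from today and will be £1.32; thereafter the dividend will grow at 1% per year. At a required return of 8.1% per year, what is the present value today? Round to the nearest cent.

Value at end of year 2: C₁ / (r − g) = £1.32 / (0.081 − 0.01) = £18.5915
Discount to today: PV = £18.5915 / (1 + 0.081)^2 = £18.5915 / 1.168561 = £15.91

£15.91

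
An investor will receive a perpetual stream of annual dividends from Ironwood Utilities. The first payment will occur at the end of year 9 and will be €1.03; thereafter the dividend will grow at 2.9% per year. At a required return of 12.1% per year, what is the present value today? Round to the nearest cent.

€4.49

Value at end of year 8: C₁ / (r − g) = €1.03 / (0.121 − 0.029) = €11.1957
Discount to today: PV = €11.1957 / (1 + 0.121)^8 = €11.1957 / 2.493704 = €4.49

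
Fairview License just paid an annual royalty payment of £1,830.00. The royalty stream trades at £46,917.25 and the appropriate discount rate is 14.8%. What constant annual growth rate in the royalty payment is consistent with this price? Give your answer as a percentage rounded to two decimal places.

P = D₀(1+g)/(r−g) ⇒ P(r−g) = D₀(1+g) ⇒ g(P+D₀) = P·r − D₀
g = (P·r − D₀)/(P + D₀) = (£46,917.25×0.148 − £1,830.00) / (£46,917.25 + £1,830.00) = 0.104903

10.49%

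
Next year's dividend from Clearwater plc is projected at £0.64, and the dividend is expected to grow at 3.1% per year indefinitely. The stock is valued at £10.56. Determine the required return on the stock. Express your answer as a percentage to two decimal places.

P = D₁/(r − g) ⇒ r = D₁/P + g = £0.6400/£10.56 + 0.031 = 0.060606 + 0.031 = 0.091606

9.16%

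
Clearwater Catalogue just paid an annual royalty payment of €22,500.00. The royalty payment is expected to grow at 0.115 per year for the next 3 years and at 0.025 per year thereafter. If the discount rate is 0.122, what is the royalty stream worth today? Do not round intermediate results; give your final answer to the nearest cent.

D_1 = 25087.50000
D_2 = 27972.56250
D_3 = 31189.40719
Terminal value at year 3: TV = D_3×(1+g_2)/(r−g_2) = 31969.14237/0.097 = 329578.78729
P_0 = D_1/(1+r)^1 + D_2/(1+r)^2 + D_3/(1+r)^3 + TV/(1+r)^3
    = 22359.62567 + 22220.12711 + 22081.49887 + 233335.42619 = 299996.67784

€299996.68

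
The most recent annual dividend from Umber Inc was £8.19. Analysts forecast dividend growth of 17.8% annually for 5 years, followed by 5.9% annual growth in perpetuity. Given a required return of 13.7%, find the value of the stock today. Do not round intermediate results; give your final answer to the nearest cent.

£178.34

D_1 = 9.64782
D_2 = 11.36513
D_3 = 13.38813
D_4 = 15.77121
D_5 = 18.57849
Terminal value at year 5: TV = D_5×(1+g_2)/(r−g_2) = 19.67462/0.078 = 252.23870
P_0 = D_1/(1+r)^1 + D_2/(1+r)^2 + D_3/(1+r)^3 + D_4/(1+r)^4 + D_5/(1+r)^5 + TV/(1+r)^5
    = 8.48533 + 8.79131 + 9.10832 + 9.43677 + 9.77705 + 132.74232 = 178.34110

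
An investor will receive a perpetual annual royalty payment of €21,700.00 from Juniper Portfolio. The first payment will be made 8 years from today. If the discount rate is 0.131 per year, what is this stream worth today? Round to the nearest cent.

Value at end of year 7: C / r = €21,700.00 / 0.131 = €165,648.8550
Discount to today: PV = €165,648.8550 / (1 + 0.131)^7 = €165,648.8550 / 2.367218 = €69,976.18

€69976.18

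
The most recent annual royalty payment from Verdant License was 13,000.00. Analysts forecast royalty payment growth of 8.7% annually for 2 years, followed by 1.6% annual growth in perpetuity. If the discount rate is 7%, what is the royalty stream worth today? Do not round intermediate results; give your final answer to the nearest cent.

279049.34

D_1 = 14131.00000
D_2 = 15360.39700
Terminal value at year 2: TV = D_2×(1+g_2)/(r−g_2) = 15606.16335/0.054 = 289003.02504
P_0 = D_1/(1+r)^1 + D_2/(1+r)^2 + TV/(1+r)^2
    = 13206.54206 + 13416.36562 + 252426.43466 = 279049.34233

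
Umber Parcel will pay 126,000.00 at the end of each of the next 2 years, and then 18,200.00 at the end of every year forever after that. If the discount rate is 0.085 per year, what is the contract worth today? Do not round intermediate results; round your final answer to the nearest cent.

PV of 2-year annuity: 126,000.00 × [1 − (1+0.085)^−2] / 0.085 = 223160.39839
Perpetuity value at year 2: 18,200.00 / 0.085 = 214117.64706
PV of perpetuity: 214117.64706 / (1+0.085)^2 = 181883.36729
Total PV = 223160.39839 + 181883.36729 = 405043.76569

405043.77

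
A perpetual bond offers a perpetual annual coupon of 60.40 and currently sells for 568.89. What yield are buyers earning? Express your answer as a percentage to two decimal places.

P = C/r ⇒ r = C/P = 60.40/568.89 = 0.106172

10.62%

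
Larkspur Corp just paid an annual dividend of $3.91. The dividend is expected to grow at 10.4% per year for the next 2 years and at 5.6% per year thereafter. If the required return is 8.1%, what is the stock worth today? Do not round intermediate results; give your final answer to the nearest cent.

D_1 = 4.31664
D_2 = 4.76557
Terminal value at year 2: TV = D_2×(1+g_2)/(r−g_2) = 5.03244/0.025 = 201.29770
P_0 = D_1/(1+r)^1 + D_2/(1+r)^2 + TV/(1+r)^2
    = 3.99319 + 4.07815 + 172.26118 = 180.33253

$180.33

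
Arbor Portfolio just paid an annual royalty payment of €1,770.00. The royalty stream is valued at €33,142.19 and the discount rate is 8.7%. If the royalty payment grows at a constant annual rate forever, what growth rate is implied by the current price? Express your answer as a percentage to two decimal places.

3.19%

P = D₀(1+g)/(r−g) ⇒ P(r−g) = D₀(1+g) ⇒ g(P+D₀) = P·r − D₀
g = (P·r − D₀)/(P + D₀) = (€33,142.19×0.087 − €1,770.00) / (€33,142.19 + €1,770.00) = 0.031891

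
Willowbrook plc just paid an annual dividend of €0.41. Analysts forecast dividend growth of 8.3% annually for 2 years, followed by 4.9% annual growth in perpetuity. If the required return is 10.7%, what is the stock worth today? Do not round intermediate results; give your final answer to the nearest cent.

€7.89

D_1 = 0.44403
D_2 = 0.48088
Terminal value at year 2: TV = D_2×(1+g_2)/(r−g_2) = 0.50445/0.058 = 8.69738
P_0 = D_1/(1+r)^1 + D_2/(1+r)^2 + TV/(1+r)^2
    = 0.40111 + 0.39241 + 7.09730 = 7.89082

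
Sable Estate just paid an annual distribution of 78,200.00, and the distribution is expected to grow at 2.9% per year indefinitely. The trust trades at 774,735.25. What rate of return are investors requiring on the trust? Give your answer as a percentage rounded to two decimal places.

13.29%

D₁ = 78,200.00 × 1.029 = 80,467.8000
P = D₁/(r − g) ⇒ r = D₁/P + g = 80,467.8000/774,735.25 + 0.029 = 0.103865 + 0.029 = 0.132865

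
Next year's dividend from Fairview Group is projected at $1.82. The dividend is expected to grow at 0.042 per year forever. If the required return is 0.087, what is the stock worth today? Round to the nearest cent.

Growing perpetuity: P = D₁ / (r − g) = $1.8200 / (0.087 − 0.042) = $40.44

$40.44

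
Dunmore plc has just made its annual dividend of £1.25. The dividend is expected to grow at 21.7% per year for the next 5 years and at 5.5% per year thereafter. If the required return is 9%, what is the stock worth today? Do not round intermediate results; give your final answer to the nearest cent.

£74.18

D_1 = 1.52125
D_2 = 1.85136
D_3 = 2.25311
D_4 = 2.74203
D_5 = 3.33705
Terminal value at year 5: TV = D_5×(1+g_2)/(r−g_2) = 3.52059/0.035 = 100.58827
P_0 = D_1/(1+r)^1 + D_2/(1+r)^2 + D_3/(1+r)^3 + D_4/(1+r)^4 + D_5/(1+r)^5 + TV/(1+r)^5
    = 1.39564 + 1.55825 + 1.73981 + 1.94252 + 2.16885 + 65.37547 = 74.18056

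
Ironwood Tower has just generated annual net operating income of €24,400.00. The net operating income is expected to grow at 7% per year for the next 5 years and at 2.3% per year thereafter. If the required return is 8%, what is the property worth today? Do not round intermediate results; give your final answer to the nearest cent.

D_1 = 26108.00000
D_2 = 27935.56000
D_3 = 29891.04920
D_4 = 31983.42264
D_5 = 34222.26223
Terminal value at year 5: TV = D_5×(1+g_2)/(r−g_2) = 35009.37426/0.057 = 614199.54843
P_0 = D_1/(1+r)^1 + D_2/(1+r)^2 + D_3/(1+r)^3 + D_4/(1+r)^4 + D_5/(1+r)^5 + TV/(1+r)^5
    = 24174.07407 + 23950.24005 + 23728.47857 + 23508.77044 + 23291.09664 + 418013.89229 = 536666.55206

€536666.55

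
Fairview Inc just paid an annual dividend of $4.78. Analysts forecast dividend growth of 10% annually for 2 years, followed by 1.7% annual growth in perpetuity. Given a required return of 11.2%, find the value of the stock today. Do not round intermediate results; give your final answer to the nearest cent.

D_1 = 5.25800
D_2 = 5.78380
Terminal value at year 2: TV = D_2×(1+g_2)/(r−g_2) = 5.88212/0.095 = 61.91710
P_0 = D_1/(1+r)^1 + D_2/(1+r)^2 + TV/(1+r)^2
    = 4.72842 + 4.67739 + 50.07270 = 59.47851

$59.48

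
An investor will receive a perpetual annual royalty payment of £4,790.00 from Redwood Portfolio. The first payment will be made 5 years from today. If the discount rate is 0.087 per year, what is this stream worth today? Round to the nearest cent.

Value at end of year 4: C / r = £4,790.00 / 0.087 = £55,057.4713
Discount to today: PV = £55,057.4713 / (1 + 0.087)^4 = £55,057.4713 / 1.396105 = £39,436.47

£39436.47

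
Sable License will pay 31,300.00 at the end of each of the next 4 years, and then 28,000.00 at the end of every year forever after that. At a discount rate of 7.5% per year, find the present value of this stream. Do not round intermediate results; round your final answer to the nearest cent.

384386.11

PV of 4-year annuity: 31,300.00 × [1 − (1+0.075)^−4] / 0.075 = 104833.91224
Perpetuity value at year 4: 28,000.00 / 0.075 = 373333.33333
PV of perpetuity: 373333.33333 / (1+0.075)^4 = 279552.19778
Total PV = 104833.91224 + 279552.19778 = 384386.11002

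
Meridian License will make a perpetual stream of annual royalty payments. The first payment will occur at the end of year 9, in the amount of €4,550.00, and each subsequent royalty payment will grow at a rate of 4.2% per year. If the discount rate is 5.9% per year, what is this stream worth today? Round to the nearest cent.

Value at end of year 8: C₁ / (r − g) = €4,550.00 / (0.059 − 0.042) = €267,647.0588
Discount to today: PV = €267,647.0588 / (1 + 0.059)^8 = €267,647.0588 / 1.581859 = €169,197.83

€169197.83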